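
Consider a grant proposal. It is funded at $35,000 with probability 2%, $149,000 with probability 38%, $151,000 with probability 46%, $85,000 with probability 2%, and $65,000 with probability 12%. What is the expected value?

EV = 0.02 × 35000 + 0.38 × 149000 + 0.46 × 151000 + 0.02 × 85000 + 0.12 × 65000 = 700 + 56620 + 69460 + 1700 + 7800 = 136280

$136,280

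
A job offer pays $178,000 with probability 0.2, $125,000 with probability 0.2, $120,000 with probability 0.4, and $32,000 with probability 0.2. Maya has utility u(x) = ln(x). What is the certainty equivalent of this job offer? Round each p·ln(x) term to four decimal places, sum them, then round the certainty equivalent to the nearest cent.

$100,498.69

E[u] = 0.2·ln(178000) + 0.2·ln(125000) + 0.4·ln(120000) + 0.2·ln(32000) = 2.4179 + 2.3472 + 4.6781 + 2.0747 = 11.5179
CE = e^11.5179 ≈ 100498.69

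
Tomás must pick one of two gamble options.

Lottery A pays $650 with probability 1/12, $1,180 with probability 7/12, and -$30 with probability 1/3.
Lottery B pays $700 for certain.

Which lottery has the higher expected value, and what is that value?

Lottery A = 1/12 × 650 + 7/12 × 1180 + 1/3 × (-30) = 54.1667 + 688.3333 − 10 = 732.5
Lottery B: 700 (certain)

Lottery A ($732.50)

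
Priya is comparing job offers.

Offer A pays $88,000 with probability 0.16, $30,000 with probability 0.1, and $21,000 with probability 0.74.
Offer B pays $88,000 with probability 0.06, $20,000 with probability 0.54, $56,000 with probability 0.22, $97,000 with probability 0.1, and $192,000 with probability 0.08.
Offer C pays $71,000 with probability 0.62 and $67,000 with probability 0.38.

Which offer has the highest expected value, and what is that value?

Offer A = 0.16 × 88000 + 0.1 × 30000 + 0.74 × 21000 = 14080 + 3000 + 15540 = 32620
Offer B = 0.06 × 88000 + 0.54 × 20000 + 0.22 × 56000 + 0.1 × 97000 + 0.08 × 192000 = 5280 + 10800 + 12320 + 9700 + 15360 = 53460
Offer C = 0.62 × 71000 + 0.38 × 67000 = 44020 + 25460 = 69480

Offer C ($69,480)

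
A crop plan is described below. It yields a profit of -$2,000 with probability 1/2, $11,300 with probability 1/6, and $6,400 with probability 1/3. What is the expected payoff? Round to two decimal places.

$3,016.67

EV = 1/2 × (-2000) + 1/6 × 11300 + 1/3 × 6400 = -1000 + 1883.3333 + 2133.3333 = 3016.6667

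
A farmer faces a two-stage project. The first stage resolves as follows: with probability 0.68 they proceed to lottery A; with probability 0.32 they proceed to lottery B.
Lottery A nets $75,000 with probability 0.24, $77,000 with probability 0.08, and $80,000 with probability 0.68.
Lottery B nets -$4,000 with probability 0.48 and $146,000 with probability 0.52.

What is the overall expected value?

EV(A) = 0.24 × 75000 + 0.08 × 77000 + 0.68 × 80000 = 18000 + 6160 + 54400 = 78560
EV(B) = 0.48 × (-4000) + 0.52 × 146000 = -1920 + 75920 = 74000
Overall = 0.68 × 78560 + 0.32 × 74000 = 53420.8 + 23680 = 77100.8

$77,100.80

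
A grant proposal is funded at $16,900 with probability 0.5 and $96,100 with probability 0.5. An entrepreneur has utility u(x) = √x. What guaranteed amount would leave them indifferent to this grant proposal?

$48,400

E[u] = 0.5·√16900 + 0.5·√96100 = 0.5·130 + 0.5·310 = 220
CE = (220)² = 48400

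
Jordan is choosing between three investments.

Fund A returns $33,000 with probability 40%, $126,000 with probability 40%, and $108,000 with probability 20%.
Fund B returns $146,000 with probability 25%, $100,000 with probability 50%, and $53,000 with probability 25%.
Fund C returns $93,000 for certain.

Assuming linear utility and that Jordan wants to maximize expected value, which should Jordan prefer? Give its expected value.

Fund A = 0.4 × 33000 + 0.4 × 126000 + 0.2 × 108000 = 13200 + 50400 + 21600 = 85200
Fund B = 0.25 × 146000 + 0.5 × 100000 + 0.25 × 53000 = 36500 + 50000 + 13250 = 99750
Fund C: 93000 (certain)

Fund B ($99,750)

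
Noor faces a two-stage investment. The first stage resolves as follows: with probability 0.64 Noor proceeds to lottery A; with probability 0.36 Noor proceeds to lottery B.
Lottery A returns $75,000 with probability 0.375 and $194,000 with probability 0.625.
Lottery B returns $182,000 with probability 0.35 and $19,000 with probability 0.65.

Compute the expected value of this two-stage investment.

$122,978

EV(A) = 0.375 × 75000 + 0.625 × 194000 = 28125 + 121250 = 149375
EV(B) = 0.35 × 182000 + 0.65 × 19000 = 63700 + 12350 = 76050
Overall = 0.64 × 149375 + 0.36 × 76050 = 95600 + 27378 = 122978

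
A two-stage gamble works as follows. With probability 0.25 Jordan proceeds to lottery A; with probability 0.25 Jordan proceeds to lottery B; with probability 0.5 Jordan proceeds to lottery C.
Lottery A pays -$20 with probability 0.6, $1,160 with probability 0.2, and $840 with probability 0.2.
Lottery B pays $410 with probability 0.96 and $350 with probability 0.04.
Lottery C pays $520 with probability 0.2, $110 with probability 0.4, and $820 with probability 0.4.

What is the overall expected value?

$436.90

EV(A) = 0.6 × (-20) + 0.2 × 1160 + 0.2 × 840 = -12 + 232 + 168 = 388
EV(B) = 0.96 × 410 + 0.04 × 350 = 393.6 + 14 = 407.6
EV(C) = 0.2 × 520 + 0.4 × 110 + 0.4 × 820 = 104 + 44 + 328 = 476
Overall = 0.25 × 388 + 0.25 × 407.6 + 0.5 × 476 = 97 + 101.9 + 238 = 436.9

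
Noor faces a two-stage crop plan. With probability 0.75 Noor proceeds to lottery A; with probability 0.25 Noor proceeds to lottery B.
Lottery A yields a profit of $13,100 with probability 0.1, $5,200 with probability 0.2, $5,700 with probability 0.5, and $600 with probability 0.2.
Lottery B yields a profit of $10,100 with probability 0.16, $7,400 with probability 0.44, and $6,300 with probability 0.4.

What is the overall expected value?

$5,838

EV(A) = 0.1 × 13100 + 0.2 × 5200 + 0.5 × 5700 + 0.2 × 600 = 1310 + 1040 + 2850 + 120 = 5320
EV(B) = 0.16 × 10100 + 0.44 × 7400 + 0.4 × 6300 = 1616 + 3256 + 2520 = 7392
Overall = 0.75 × 5320 + 0.25 × 7392 = 3990 + 1848 = 5838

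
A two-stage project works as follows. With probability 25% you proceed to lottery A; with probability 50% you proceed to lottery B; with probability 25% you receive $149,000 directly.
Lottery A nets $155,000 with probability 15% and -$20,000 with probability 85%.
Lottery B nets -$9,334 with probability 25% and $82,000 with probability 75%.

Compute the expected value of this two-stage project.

$68,395.75

EV(A) = 0.15 × 155000 + 0.85 × (-20000) = 23250 − 17000 = 6250
EV(B) = 0.25 × (-9334) + 0.75 × 82000 = -2333.5 + 61500 = 59166.5
Branch C: 149000 (certain)
Overall = 0.25 × 6250 + 0.5 × 59166.5 + 0.25 × 149000 = 1562.5 + 29583.25 + 37250 = 68395.75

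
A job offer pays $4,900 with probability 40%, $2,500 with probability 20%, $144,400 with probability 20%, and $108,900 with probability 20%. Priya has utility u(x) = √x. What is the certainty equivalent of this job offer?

E[u] = 0.4·√4900 + 0.2·√2500 + 0.2·√144400 + 0.2·√108900 = 0.4·70 + 0.2·50 + 0.2·380 + 0.2·330 = 180
CE = (180)² = 32400

$32,400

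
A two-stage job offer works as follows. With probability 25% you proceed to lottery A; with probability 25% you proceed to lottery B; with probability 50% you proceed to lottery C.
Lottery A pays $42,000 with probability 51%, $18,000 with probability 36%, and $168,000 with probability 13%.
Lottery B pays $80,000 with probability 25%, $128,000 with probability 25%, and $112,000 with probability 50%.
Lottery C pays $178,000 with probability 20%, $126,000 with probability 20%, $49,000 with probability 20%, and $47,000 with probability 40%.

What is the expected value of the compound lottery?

$84,135

EV(A) = 0.51 × 42000 + 0.36 × 18000 + 0.13 × 168000 = 21420 + 6480 + 21840 = 49740
EV(B) = 0.25 × 80000 + 0.25 × 128000 + 0.5 × 112000 = 20000 + 32000 + 56000 = 108000
EV(C) = 0.2 × 178000 + 0.2 × 126000 + 0.2 × 49000 + 0.4 × 47000 = 35600 + 25200 + 9800 + 18800 = 89400
Overall = 0.25 × 49740 + 0.25 × 108000 + 0.5 × 89400 = 12435 + 27000 + 44700 = 84135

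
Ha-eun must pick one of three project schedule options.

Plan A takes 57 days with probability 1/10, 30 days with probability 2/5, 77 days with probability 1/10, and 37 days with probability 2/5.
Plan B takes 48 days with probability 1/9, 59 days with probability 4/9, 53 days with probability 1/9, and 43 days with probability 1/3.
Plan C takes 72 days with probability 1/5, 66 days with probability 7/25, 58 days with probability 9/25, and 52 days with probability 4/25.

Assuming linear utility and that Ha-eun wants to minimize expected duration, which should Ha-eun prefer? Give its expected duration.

Plan A = 1/10 × 57 + 2/5 × 30 + 1/10 × 77 + 2/5 × 37 = 5.7 + 12 + 7.7 + 14.8 = 40.2
Plan B = 1/9 × 48 + 4/9 × 59 + 1/9 × 53 + 1/3 × 43 = 5.3333 + 26.2222 + 5.8889 + 14.3333 = 51.7778
Plan C = 1/5 × 72 + 7/25 × 66 + 9/25 × 58 + 4/25 × 52 = 14.4 + 18.48 + 20.88 + 8.32 = 62.08

Plan A (40.2 days)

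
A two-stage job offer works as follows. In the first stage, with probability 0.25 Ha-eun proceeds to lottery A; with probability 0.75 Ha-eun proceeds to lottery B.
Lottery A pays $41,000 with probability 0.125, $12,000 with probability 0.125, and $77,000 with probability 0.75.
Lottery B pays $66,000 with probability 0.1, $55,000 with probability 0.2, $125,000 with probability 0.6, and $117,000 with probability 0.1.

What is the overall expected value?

EV(A) = 0.125 × 41000 + 0.125 × 12000 + 0.75 × 77000 = 5125 + 1500 + 57750 = 64375
EV(B) = 0.1 × 66000 + 0.2 × 55000 + 0.6 × 125000 + 0.1 × 117000 = 6600 + 11000 + 75000 + 11700 = 104300
Overall = 0.25 × 64375 + 0.75 × 104300 = 16093.75 + 78225 = 94318.75

$94,318.75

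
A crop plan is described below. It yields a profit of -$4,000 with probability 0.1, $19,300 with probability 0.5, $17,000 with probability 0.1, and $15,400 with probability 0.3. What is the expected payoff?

$15,570

EV = 0.1 × (-4000) + 0.5 × 19300 + 0.1 × 17000 + 0.3 × 15400 = -400 + 9650 + 1700 + 4620 = 15570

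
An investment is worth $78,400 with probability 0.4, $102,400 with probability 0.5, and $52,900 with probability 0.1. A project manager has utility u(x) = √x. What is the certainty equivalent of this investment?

$87,025

E[u] = 0.4·√78400 + 0.5·√102400 + 0.1·√52900 = 0.4·280 + 0.5·320 + 0.1·230 = 295
CE = (295)² = 87025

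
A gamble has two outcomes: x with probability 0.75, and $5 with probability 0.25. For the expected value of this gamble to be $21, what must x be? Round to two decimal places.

x = $26.33

0.75·x + 0.25·5 = 21
0.75·x = 21 − 1.25 = 19.75
x = 19.75 / 0.75 = 26.3333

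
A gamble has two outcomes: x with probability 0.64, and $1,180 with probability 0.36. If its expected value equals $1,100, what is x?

x = $1,055

0.64·x + 0.36·1180 = 1100
0.64·x = 1100 − 424.8 = 675.2
x = 675.2 / 0.64 = 1055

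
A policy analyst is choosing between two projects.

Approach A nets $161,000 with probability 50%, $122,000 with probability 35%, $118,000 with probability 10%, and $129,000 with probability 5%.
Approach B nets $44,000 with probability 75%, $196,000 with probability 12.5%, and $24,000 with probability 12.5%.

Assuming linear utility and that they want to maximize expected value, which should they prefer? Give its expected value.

Approach A ($141,450)

Approach A = 0.5 × 161000 + 0.35 × 122000 + 0.1 × 118000 + 0.05 × 129000 = 80500 + 42700 + 11800 + 6450 = 141450
Approach B = 0.75 × 44000 + 0.125 × 196000 + 0.125 × 24000 = 33000 + 24500 + 3000 = 60500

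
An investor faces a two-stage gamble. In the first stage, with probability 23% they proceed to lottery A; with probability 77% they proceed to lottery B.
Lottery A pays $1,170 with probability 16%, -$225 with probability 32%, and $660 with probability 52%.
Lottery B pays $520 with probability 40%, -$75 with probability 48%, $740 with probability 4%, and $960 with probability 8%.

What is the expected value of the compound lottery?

$319.80

EV(A) = 0.16 × 1170 + 0.32 × (-225) + 0.52 × 660 = 187.2 − 72 + 343.2 = 458.4
EV(B) = 0.4 × 520 + 0.48 × (-75) + 0.04 × 740 + 0.08 × 960 = 208 − 36 + 29.6 + 76.8 = 278.4
Overall = 0.23 × 458.4 + 0.77 × 278.4 = 105.432 + 214.368 = 319.8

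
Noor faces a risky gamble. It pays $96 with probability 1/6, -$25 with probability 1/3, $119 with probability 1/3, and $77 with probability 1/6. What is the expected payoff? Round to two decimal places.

EV = 1/6 × 96 + 1/3 × (-25) + 1/3 × 119 + 1/6 × 77 = 16 − 8.3333 + 39.6667 + 12.8333 = 60.1667

$60.17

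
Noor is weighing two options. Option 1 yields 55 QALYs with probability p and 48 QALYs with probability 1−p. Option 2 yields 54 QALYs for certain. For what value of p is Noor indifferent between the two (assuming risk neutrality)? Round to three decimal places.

p = 0.857

p·55 + (1−p)·48 = 54
7p + 48 = 54
p = (54 − 48) / 7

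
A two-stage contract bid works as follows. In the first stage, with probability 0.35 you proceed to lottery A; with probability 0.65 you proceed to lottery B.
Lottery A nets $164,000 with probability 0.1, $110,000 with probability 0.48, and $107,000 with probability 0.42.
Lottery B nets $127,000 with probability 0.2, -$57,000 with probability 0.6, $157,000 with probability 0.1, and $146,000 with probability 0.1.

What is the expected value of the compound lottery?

EV(A) = 0.1 × 164000 + 0.48 × 110000 + 0.42 × 107000 = 16400 + 52800 + 44940 = 114140
EV(B) = 0.2 × 127000 + 0.6 × (-57000) + 0.1 × 157000 + 0.1 × 146000 = 25400 − 34200 + 15700 + 14600 = 21500
Overall = 0.35 × 114140 + 0.65 × 21500 = 39949 + 13975 = 53924

$53,924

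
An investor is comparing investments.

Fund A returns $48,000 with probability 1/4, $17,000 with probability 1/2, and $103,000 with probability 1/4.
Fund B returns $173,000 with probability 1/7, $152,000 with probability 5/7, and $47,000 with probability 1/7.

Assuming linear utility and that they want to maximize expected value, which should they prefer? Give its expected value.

Fund B ($140,000)

Fund A = 1/4 × 48000 + 1/2 × 17000 + 1/4 × 103000 = 12000 + 8500 + 25750 = 46250
Fund B = 1/7 × 173000 + 5/7 × 152000 + 1/7 × 47000 = 24714.2857 + 108571.4286 + 6714.2857 = 140000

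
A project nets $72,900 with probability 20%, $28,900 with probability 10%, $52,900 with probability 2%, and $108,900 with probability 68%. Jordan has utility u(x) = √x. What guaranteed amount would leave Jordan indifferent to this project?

E[u] = 0.2·√72900 + 0.1·√28900 + 0.02·√52900 + 0.68·√108900 = 0.2·270 + 0.1·170 + 0.02·230 + 0.68·330 = 300
CE = (300)² = 90000

$90,000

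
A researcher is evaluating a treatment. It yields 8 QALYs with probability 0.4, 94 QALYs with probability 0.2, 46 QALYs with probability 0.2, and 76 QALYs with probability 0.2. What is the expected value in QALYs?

EV = 0.4 × 8 + 0.2 × 94 + 0.2 × 46 + 0.2 × 76 = 3.2 + 18.8 + 9.2 + 15.2 = 46.4

46.4 QALYs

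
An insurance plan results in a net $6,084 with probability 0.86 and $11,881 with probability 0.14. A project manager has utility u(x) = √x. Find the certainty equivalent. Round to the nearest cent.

$6,779.88

E[u] = 0.86·√6084 + 0.14·√11881 = 0.86·78 + 0.14·109 = 82.34
CE = (82.34)² = 6779.8756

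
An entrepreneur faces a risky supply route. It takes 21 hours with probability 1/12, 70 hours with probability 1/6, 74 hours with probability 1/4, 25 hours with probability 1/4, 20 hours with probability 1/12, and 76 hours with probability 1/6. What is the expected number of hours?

52.5 hours

EV = 1/12 × 21 + 1/6 × 70 + 1/4 × 74 + 1/4 × 25 + 1/12 × 20 + 1/6 × 76 = 1.75 + 11.6667 + 18.5 + 6.25 + 1.6667 + 12.6667 = 52.5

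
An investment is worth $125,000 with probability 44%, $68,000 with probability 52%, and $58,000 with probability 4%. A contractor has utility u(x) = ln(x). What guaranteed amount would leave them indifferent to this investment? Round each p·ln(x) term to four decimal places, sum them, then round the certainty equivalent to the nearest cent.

$88,326.90

E[u] = 0.44·ln(125000) + 0.52·ln(68000) + 0.04·ln(58000) = 5.1639 + 5.7862 + 0.4387 = 11.3888
CE = e^11.3888 ≈ 88326.90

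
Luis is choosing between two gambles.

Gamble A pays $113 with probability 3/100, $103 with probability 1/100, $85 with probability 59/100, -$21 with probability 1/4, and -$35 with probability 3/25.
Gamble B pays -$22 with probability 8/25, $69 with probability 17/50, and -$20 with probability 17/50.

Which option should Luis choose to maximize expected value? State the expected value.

Gamble A ($45.12)

Gamble A = 3/100 × 113 + 1/100 × 103 + 59/100 × 85 + 1/4 × (-21) + 3/25 × (-35) = 3.39 + 1.03 + 50.15 − 5.25 − 4.2 = 45.12
Gamble B = 8/25 × (-22) + 17/50 × 69 + 17/50 × (-20) = -7.04 + 23.46 − 6.8 = 9.62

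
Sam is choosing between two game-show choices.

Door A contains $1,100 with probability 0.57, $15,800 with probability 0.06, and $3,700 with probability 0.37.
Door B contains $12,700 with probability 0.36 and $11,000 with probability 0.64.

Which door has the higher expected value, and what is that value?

Door B ($11,612)

Door A = 0.57 × 1100 + 0.06 × 15800 + 0.37 × 3700 = 627 + 948 + 1369 = 2944
Door B = 0.36 × 12700 + 0.64 × 11000 = 4572 + 7040 = 11612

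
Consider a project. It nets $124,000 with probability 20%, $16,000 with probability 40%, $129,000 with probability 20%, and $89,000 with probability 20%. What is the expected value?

EV = 0.2 × 124000 + 0.4 × 16000 + 0.2 × 129000 + 0.2 × 89000 = 24800 + 6400 + 25800 + 17800 = 74800

$74,800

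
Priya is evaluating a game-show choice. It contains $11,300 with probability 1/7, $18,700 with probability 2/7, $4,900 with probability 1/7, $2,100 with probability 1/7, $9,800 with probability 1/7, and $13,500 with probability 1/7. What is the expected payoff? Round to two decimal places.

EV = 1/7 × 11300 + 2/7 × 18700 + 1/7 × 4900 + 1/7 × 2100 + 1/7 × 9800 + 1/7 × 13500 = 1614.2857 + 5342.8571 + 700 + 300 + 1400 + 1928.5714 = 11285.7143

$11,285.71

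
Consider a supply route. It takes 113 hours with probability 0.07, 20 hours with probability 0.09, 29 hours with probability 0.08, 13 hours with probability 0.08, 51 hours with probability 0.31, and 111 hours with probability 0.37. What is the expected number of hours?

EV = 0.07 × 113 + 0.09 × 20 + 0.08 × 29 + 0.08 × 13 + 0.31 × 51 + 0.37 × 111 = 7.91 + 1.8 + 2.32 + 1.04 + 15.81 + 41.07 = 69.95

69.95 hours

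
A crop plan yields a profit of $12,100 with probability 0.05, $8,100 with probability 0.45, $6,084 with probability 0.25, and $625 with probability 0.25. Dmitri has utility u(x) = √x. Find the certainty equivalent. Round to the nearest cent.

E[u] = 0.05·√12100 + 0.45·√8100 + 0.25·√6084 + 0.25·√625 = 0.05·110 + 0.45·90 + 0.25·78 + 0.25·25 = 71.75
CE = (71.75)² = 5148.0625

$5,148.06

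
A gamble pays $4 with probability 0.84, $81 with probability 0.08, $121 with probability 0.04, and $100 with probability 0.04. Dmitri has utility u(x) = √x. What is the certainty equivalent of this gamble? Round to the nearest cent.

E[u] = 0.84·√4 + 0.08·√81 + 0.04·√121 + 0.04·√100 = 0.84·2 + 0.08·9 + 0.04·11 + 0.04·10 = 3.24
CE = (3.24)² = 10.4976

$10.50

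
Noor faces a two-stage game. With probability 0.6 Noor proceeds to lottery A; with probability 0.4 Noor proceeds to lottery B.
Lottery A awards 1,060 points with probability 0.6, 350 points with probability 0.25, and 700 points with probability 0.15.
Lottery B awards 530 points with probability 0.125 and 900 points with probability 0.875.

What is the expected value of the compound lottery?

EV(A) = 0.6 × 1060 + 0.25 × 350 + 0.15 × 700 = 636 + 87.5 + 105 = 828.5
EV(B) = 0.125 × 530 + 0.875 × 900 = 66.25 + 787.5 = 853.75
Overall = 0.6 × 828.5 + 0.4 × 853.75 = 497.1 + 341.5 = 838.6

838.6 points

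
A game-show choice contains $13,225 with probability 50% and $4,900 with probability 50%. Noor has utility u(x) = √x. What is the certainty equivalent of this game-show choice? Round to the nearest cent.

E[u] = 0.5·√13225 + 0.5·√4900 = 0.5·115 + 0.5·70 = 92.5
CE = (92.5)² = 8556.25

$8,556.25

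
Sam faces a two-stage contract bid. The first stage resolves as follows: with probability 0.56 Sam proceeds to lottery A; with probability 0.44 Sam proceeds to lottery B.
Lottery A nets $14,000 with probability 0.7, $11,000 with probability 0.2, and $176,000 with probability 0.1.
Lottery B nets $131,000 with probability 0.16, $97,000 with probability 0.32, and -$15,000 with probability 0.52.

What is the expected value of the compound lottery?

$36,024

EV(A) = 0.7 × 14000 + 0.2 × 11000 + 0.1 × 176000 = 9800 + 2200 + 17600 = 29600
EV(B) = 0.16 × 131000 + 0.32 × 97000 + 0.52 × (-15000) = 20960 + 31040 − 7800 = 44200
Overall = 0.56 × 29600 + 0.44 × 44200 = 16576 + 19448 = 36024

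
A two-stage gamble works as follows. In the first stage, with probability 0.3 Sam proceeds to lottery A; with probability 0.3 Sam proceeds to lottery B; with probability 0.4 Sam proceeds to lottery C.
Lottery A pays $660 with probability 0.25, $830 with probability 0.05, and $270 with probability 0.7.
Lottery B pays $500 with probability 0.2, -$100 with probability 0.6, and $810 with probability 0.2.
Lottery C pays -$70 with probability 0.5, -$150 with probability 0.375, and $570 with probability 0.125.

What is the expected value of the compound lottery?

EV(A) = 0.25 × 660 + 0.05 × 830 + 0.7 × 270 = 165 + 41.5 + 189 = 395.5
EV(B) = 0.2 × 500 + 0.6 × (-100) + 0.2 × 810 = 100 − 60 + 162 = 202
EV(C) = 0.5 × (-70) + 0.375 × (-150) + 0.125 × 570 = -35 − 56.25 + 71.25 = -20
Overall = 0.3 × 395.5 + 0.3 × 202 + 0.4 × (-20) = 118.65 + 60.6 − 8 = 171.25

$171.25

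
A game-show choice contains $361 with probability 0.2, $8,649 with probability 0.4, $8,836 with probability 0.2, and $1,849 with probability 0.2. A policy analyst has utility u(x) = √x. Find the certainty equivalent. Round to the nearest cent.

$4,678.56

E[u] = 0.2·√361 + 0.4·√8649 + 0.2·√8836 + 0.2·√1849 = 0.2·19 + 0.4·93 + 0.2·94 + 0.2·43 = 68.4
CE = (68.4)² = 4678.56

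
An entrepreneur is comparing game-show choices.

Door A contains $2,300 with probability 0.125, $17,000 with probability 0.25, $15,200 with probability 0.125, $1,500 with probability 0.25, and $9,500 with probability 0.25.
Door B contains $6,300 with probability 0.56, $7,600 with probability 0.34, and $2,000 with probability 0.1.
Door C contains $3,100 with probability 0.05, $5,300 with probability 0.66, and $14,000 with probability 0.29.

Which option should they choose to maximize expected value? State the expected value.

Door A = 0.125 × 2300 + 0.25 × 17000 + 0.125 × 15200 + 0.25 × 1500 + 0.25 × 9500 = 287.5 + 4250 + 1900 + 375 + 2375 = 9187.5
Door B = 0.56 × 6300 + 0.34 × 7600 + 0.1 × 2000 = 3528 + 2584 + 200 = 6312
Door C = 0.05 × 3100 + 0.66 × 5300 + 0.29 × 14000 = 155 + 3498 + 4060 = 7713

Door A ($9,187.50)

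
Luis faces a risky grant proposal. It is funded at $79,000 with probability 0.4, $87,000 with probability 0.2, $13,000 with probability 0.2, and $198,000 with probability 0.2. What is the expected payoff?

EV = 0.4 × 79000 + 0.2 × 87000 + 0.2 × 13000 + 0.2 × 198000 = 31600 + 17400 + 2600 + 39600 = 91200

$91,200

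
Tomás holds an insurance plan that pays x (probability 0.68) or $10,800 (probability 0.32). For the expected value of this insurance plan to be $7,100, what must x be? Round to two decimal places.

x = $5,358.82

0.68·x + 0.32·10800 = 7100
0.68·x = 7100 − 3456 = 3644
x = 3644 / 0.68 = 5358.8235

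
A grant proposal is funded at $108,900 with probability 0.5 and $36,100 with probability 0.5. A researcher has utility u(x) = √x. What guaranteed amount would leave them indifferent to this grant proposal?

$67,600

E[u] = 0.5·√108900 + 0.5·√36100 = 0.5·330 + 0.5·190 = 260
CE = (260)² = 67600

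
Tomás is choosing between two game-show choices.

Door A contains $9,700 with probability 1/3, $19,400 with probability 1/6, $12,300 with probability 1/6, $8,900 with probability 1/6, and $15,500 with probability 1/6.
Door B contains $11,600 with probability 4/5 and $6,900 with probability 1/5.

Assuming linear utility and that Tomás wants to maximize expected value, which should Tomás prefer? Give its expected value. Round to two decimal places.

Door A = 1/3 × 9700 + 1/6 × 19400 + 1/6 × 12300 + 1/6 × 8900 + 1/6 × 15500 = 3233.3333 + 3233.3333 + 2050 + 1483.3333 + 2583.3333 = 12583.3333
Door B = 4/5 × 11600 + 1/5 × 6900 = 9280 + 1380 = 10660

Door A ($12,583.33)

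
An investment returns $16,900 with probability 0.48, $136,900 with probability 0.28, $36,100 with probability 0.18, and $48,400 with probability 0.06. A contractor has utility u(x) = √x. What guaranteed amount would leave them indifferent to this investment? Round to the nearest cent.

$45,539.56

E[u] = 0.48·√16900 + 0.28·√136900 + 0.18·√36100 + 0.06·√48400 = 0.48·130 + 0.28·370 + 0.18·190 + 0.06·220 = 213.4
CE = (213.4)² = 45539.56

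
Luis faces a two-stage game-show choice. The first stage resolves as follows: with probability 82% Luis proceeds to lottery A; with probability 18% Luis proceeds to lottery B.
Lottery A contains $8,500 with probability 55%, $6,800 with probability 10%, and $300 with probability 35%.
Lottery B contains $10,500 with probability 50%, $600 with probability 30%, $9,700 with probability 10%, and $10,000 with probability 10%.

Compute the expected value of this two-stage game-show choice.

$5,809.20

EV(A) = 0.55 × 8500 + 0.1 × 6800 + 0.35 × 300 = 4675 + 680 + 105 = 5460
EV(B) = 0.5 × 10500 + 0.3 × 600 + 0.1 × 9700 + 0.1 × 10000 = 5250 + 180 + 970 + 1000 = 7400
Overall = 0.82 × 5460 + 0.18 × 7400 = 4477.2 + 1332 = 5809.2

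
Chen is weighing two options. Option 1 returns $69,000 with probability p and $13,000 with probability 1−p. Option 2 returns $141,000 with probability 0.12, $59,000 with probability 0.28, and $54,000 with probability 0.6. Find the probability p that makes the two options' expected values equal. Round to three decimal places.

p = 0.944

EV(Option 2) = 0.12 × 141000 + 0.28 × 59000 + 0.6 × 54000 = 16920 + 16520 + 32400 = 65840
p·69000 + (1−p)·13000 = 65840
56000p + 13000 = 65840
p = (65840 − 13000) / 56000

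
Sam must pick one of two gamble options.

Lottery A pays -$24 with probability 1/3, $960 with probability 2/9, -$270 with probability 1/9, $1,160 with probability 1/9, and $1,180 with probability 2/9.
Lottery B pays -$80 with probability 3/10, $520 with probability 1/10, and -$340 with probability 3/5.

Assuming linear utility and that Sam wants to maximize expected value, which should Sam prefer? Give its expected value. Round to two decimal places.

Lottery A ($566.44)

Lottery A = 1/3 × (-24) + 2/9 × 960 + 1/9 × (-270) + 1/9 × 1160 + 2/9 × 1180 = -8 + 213.3333 − 30 + 128.8889 + 262.2222 = 566.4444
Lottery B = 3/10 × (-80) + 1/10 × 520 + 3/5 × (-340) = -24 + 52 − 204 = -176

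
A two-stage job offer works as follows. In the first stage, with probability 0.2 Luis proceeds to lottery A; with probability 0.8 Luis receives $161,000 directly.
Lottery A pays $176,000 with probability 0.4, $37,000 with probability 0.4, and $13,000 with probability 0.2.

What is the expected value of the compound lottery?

$146,360

EV(A) = 0.4 × 176000 + 0.4 × 37000 + 0.2 × 13000 = 70400 + 14800 + 2600 = 87800
Branch B: 161000 (certain)
Overall = 0.2 × 87800 + 0.8 × 161000 = 17560 + 128800 = 146360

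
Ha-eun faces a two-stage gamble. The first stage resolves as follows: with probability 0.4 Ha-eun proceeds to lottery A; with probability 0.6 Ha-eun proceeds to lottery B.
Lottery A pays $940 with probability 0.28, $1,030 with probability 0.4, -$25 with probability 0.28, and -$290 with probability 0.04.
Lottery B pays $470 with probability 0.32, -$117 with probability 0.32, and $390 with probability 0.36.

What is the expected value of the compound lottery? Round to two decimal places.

EV(A) = 0.28 × 940 + 0.4 × 1030 + 0.28 × (-25) + 0.04 × (-290) = 263.2 + 412 − 7 − 11.6 = 656.6
EV(B) = 0.32 × 470 + 0.32 × (-117) + 0.36 × 390 = 150.4 − 37.44 + 140.4 = 253.36
Overall = 0.4 × 656.6 + 0.6 × 253.36 = 262.64 + 152.016 = 414.656

$414.66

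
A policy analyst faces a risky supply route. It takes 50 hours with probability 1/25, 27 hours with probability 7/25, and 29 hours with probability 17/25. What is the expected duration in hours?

29.28 hours

EV = 1/25 × 50 + 7/25 × 27 + 17/25 × 29 = 2 + 7.56 + 19.72 = 29.28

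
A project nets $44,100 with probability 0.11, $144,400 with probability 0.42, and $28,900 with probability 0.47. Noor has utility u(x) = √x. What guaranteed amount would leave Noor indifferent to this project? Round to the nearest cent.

$68,958.76

E[u] = 0.11·√44100 + 0.42·√144400 + 0.47·√28900 = 0.11·210 + 0.42·380 + 0.47·170 = 262.6
CE = (262.6)² = 68958.76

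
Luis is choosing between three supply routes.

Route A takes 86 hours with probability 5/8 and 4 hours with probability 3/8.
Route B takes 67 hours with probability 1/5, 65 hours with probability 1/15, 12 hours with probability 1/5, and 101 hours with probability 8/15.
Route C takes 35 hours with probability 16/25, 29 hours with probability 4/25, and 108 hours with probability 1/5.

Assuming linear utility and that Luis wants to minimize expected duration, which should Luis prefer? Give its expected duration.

Route C (48.64 hours)

Route A = 5/8 × 86 + 3/8 × 4 = 53.75 + 1.5 = 55.25
Route B = 1/5 × 67 + 1/15 × 65 + 1/5 × 12 + 8/15 × 101 = 13.4 + 4.3333 + 2.4 + 53.8667 = 74
Route C = 16/25 × 35 + 4/25 × 29 + 1/5 × 108 = 22.4 + 4.64 + 21.6 = 48.64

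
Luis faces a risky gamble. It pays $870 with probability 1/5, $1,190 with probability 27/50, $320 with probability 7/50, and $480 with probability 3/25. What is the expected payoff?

EV = 1/5 × 870 + 27/50 × 1190 + 7/50 × 320 + 3/25 × 480 = 174 + 642.6 + 44.8 + 57.6 = 919

$919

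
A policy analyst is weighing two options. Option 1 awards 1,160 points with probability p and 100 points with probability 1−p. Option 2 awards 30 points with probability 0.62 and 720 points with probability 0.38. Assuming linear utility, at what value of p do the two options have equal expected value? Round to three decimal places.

p = 0.181

EV(Option 2) = 0.62 × 30 + 0.38 × 720 = 18.6 + 273.6 = 292.2
p·1160 + (1−p)·100 = 292.2
1060p + 100 = 292.2
p = (292.2 − 100) / 1060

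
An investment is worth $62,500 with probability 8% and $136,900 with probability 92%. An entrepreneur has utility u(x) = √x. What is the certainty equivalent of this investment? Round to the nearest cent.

$129,888.16

E[u] = 0.08·√62500 + 0.92·√136900 = 0.08·250 + 0.92·370 = 360.4
CE = (360.4)² = 129888.16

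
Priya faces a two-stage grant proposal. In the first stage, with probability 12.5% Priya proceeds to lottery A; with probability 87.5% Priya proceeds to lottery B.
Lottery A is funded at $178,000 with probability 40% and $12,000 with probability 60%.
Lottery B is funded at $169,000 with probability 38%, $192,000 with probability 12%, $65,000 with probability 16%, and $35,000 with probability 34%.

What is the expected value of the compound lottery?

$105,665

EV(A) = 0.4 × 178000 + 0.6 × 12000 = 71200 + 7200 = 78400
EV(B) = 0.38 × 169000 + 0.12 × 192000 + 0.16 × 65000 + 0.34 × 35000 = 64220 + 23040 + 10400 + 11900 = 109560
Overall = 0.125 × 78400 + 0.875 × 109560 = 9800 + 95865 = 105665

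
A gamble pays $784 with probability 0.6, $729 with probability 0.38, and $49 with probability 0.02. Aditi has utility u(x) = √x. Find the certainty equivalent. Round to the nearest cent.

E[u] = 0.6·√784 + 0.38·√729 + 0.02·√49 = 0.6·28 + 0.38·27 + 0.02·7 = 27.2
CE = (27.2)² = 739.84

$739.84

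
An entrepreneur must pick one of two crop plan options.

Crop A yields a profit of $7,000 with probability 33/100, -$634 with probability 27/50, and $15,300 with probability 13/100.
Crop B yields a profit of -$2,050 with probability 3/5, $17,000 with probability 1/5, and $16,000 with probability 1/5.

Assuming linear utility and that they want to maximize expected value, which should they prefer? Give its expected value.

Crop A = 33/100 × 7000 + 27/50 × (-634) + 13/100 × 15300 = 2310 − 342.36 + 1989 = 3956.64
Crop B = 3/5 × (-2050) + 1/5 × 17000 + 1/5 × 16000 = -1230 + 3400 + 3200 = 5370

Crop B ($5,370)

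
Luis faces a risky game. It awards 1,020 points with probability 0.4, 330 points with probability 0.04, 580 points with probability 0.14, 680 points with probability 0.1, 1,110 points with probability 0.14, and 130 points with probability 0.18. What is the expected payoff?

749.2 points

EV = 0.4 × 1020 + 0.04 × 330 + 0.14 × 580 + 0.1 × 680 + 0.14 × 1110 + 0.18 × 130 = 408 + 13.2 + 81.2 + 68 + 155.4 + 23.4 = 749.2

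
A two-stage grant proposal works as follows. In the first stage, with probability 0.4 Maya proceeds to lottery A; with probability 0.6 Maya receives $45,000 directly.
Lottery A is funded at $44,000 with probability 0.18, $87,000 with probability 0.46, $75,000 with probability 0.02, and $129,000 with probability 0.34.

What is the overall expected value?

EV(A) = 0.18 × 44000 + 0.46 × 87000 + 0.02 × 75000 + 0.34 × 129000 = 7920 + 40020 + 1500 + 43860 = 93300
Branch B: 45000 (certain)
Overall = 0.4 × 93300 + 0.6 × 45000 = 37320 + 27000 = 64320

$64,320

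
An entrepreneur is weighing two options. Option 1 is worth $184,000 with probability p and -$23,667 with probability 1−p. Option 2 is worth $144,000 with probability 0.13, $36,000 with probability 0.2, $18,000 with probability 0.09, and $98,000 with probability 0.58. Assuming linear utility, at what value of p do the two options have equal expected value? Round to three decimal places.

EV(Option 2) = 0.13 × 144000 + 0.2 × 36000 + 0.09 × 18000 + 0.58 × 98000 = 18720 + 7200 + 1620 + 56840 = 84380
p·184000 + (1−p)·(-23667) = 84380
207667p − 23667 = 84380
p = (84380 + 23667) / 207667

p = 0.520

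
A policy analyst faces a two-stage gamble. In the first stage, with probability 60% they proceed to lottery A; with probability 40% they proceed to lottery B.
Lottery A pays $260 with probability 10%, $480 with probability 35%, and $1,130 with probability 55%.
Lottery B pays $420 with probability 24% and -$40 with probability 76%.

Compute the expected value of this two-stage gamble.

EV(A) = 0.1 × 260 + 0.35 × 480 + 0.55 × 1130 = 26 + 168 + 621.5 = 815.5
EV(B) = 0.24 × 420 + 0.76 × (-40) = 100.8 − 30.4 = 70.4
Overall = 0.6 × 815.5 + 0.4 × 70.4 = 489.3 + 28.16 = 517.46

$517.46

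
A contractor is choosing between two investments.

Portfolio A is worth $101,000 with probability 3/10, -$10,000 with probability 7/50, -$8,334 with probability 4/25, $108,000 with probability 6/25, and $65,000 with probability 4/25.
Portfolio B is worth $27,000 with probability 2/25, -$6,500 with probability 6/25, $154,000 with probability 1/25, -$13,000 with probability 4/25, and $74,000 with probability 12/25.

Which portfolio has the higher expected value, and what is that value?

Portfolio A ($63,886.56)

Portfolio A = 3/10 × 101000 + 7/50 × (-10000) + 4/25 × (-8334) + 6/25 × 108000 + 4/25 × 65000 = 30300 − 1400 − 1333.44 + 25920 + 10400 = 63886.56
Portfolio B = 2/25 × 27000 + 6/25 × (-6500) + 1/25 × 154000 + 4/25 × (-13000) + 12/25 × 74000 = 2160 − 1560 + 6160 − 2080 + 35520 = 40200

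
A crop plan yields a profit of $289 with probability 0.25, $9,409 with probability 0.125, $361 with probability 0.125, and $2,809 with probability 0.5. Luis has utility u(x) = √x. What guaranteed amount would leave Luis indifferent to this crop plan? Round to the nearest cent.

E[u] = 0.25·√289 + 0.125·√9409 + 0.125·√361 + 0.5·√2809 = 0.25·17 + 0.125·97 + 0.125·19 + 0.5·53 = 45.25
CE = (45.25)² = 2047.5625

$2,047.56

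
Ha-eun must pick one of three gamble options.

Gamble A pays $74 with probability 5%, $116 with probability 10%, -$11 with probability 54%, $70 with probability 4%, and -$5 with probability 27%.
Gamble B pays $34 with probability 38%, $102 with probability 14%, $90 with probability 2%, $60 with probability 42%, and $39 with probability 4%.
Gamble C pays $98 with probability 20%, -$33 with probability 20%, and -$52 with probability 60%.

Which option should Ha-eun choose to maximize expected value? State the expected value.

Gamble A = 0.05 × 74 + 0.1 × 116 + 0.54 × (-11) + 0.04 × 70 + 0.27 × (-5) = 3.7 + 11.6 − 5.94 + 2.8 − 1.35 = 10.81
Gamble B = 0.38 × 34 + 0.14 × 102 + 0.02 × 90 + 0.42 × 60 + 0.04 × 39 = 12.92 + 14.28 + 1.8 + 25.2 + 1.56 = 55.76
Gamble C = 0.2 × 98 + 0.2 × (-33) + 0.6 × (-52) = 19.6 − 6.6 − 31.2 = -18.2

Gamble B ($55.76)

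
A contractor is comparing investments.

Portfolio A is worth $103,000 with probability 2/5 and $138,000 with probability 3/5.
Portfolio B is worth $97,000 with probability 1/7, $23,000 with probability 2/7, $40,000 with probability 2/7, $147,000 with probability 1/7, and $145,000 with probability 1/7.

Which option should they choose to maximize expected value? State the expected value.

Portfolio A = 2/5 × 103000 + 3/5 × 138000 = 41200 + 82800 = 124000
Portfolio B = 1/7 × 97000 + 2/7 × 23000 + 2/7 × 40000 + 1/7 × 147000 + 1/7 × 145000 = 13857.1429 + 6571.4286 + 11428.5714 + 21000 + 20714.2857 = 73571.4286

Portfolio A ($124,000)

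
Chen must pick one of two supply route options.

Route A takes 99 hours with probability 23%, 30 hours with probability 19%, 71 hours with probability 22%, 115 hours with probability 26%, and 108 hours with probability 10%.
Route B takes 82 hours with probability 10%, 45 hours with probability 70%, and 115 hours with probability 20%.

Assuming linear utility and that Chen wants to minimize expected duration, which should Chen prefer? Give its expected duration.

Route A = 0.23 × 99 + 0.19 × 30 + 0.22 × 71 + 0.26 × 115 + 0.1 × 108 = 22.77 + 5.7 + 15.62 + 29.9 + 10.8 = 84.79
Route B = 0.1 × 82 + 0.7 × 45 + 0.2 × 115 = 8.2 + 31.5 + 23 = 62.7

Route B (62.7 hours)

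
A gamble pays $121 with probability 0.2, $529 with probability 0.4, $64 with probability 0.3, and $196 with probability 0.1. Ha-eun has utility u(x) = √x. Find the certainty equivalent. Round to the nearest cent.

E[u] = 0.2·√121 + 0.4·√529 + 0.3·√64 + 0.1·√196 = 0.2·11 + 0.4·23 + 0.3·8 + 0.1·14 = 15.2
CE = (15.2)² = 231.04

$231.04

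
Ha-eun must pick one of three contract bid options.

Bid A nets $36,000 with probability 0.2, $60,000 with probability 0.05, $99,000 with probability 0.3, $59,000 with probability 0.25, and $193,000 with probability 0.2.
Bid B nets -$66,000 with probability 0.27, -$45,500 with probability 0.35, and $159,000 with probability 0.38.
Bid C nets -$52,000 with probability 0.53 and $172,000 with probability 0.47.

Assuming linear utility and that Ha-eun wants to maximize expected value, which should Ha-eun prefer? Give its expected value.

Bid A ($93,250)

Bid A = 0.2 × 36000 + 0.05 × 60000 + 0.3 × 99000 + 0.25 × 59000 + 0.2 × 193000 = 7200 + 3000 + 29700 + 14750 + 38600 = 93250
Bid B = 0.27 × (-66000) + 0.35 × (-45500) + 0.38 × 159000 = -17820 − 15925 + 60420 = 26675
Bid C = 0.53 × (-52000) + 0.47 × 172000 = -27560 + 80840 = 53280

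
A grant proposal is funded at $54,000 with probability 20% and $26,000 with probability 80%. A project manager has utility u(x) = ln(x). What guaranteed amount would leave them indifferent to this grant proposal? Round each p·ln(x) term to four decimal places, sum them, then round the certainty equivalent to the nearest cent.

$30,091.56

E[u] = 0.2·ln(54000) + 0.8·ln(26000) = 2.1793 + 8.1327 = 10.3120
CE = e^10.3120 ≈ 30091.56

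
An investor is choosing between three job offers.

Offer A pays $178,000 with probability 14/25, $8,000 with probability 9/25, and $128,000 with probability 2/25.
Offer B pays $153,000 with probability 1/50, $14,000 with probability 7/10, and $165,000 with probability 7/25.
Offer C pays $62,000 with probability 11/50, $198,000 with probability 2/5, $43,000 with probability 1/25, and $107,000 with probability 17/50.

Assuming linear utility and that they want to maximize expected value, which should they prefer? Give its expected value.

Offer A = 14/25 × 178000 + 9/25 × 8000 + 2/25 × 128000 = 99680 + 2880 + 10240 = 112800
Offer B = 1/50 × 153000 + 7/10 × 14000 + 7/25 × 165000 = 3060 + 9800 + 46200 = 59060
Offer C = 11/50 × 62000 + 2/5 × 198000 + 1/25 × 43000 + 17/50 × 107000 = 13640 + 79200 + 1720 + 36380 = 130940

Offer C ($130,940)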